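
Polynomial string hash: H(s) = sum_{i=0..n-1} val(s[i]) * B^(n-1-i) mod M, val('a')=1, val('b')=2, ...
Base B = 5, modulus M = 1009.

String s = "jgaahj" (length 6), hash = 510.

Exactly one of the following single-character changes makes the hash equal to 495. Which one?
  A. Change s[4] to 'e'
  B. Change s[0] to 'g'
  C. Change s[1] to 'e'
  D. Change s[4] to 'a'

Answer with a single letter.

Answer: A

Derivation:
Option A: s[4]='h'->'e', delta=(5-8)*5^1 mod 1009 = 994, hash=510+994 mod 1009 = 495 <-- target
Option B: s[0]='j'->'g', delta=(7-10)*5^5 mod 1009 = 715, hash=510+715 mod 1009 = 216
Option C: s[1]='g'->'e', delta=(5-7)*5^4 mod 1009 = 768, hash=510+768 mod 1009 = 269
Option D: s[4]='h'->'a', delta=(1-8)*5^1 mod 1009 = 974, hash=510+974 mod 1009 = 475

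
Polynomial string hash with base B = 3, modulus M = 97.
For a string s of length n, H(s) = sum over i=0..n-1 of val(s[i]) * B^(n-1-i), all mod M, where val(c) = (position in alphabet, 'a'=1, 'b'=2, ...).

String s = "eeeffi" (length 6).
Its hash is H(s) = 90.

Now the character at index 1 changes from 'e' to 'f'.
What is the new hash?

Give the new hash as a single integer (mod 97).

val('e') = 5, val('f') = 6
Position k = 1, exponent = n-1-k = 4
B^4 mod M = 3^4 mod 97 = 81
Delta = (6 - 5) * 81 mod 97 = 81
New hash = (90 + 81) mod 97 = 74

Answer: 74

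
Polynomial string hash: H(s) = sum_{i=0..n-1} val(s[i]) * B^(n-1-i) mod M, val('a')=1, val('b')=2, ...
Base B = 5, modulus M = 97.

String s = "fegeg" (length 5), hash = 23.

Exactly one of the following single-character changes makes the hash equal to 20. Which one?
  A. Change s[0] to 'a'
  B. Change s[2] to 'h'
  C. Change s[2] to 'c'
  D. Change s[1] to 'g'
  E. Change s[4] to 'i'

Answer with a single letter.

Answer: C

Derivation:
Option A: s[0]='f'->'a', delta=(1-6)*5^4 mod 97 = 76, hash=23+76 mod 97 = 2
Option B: s[2]='g'->'h', delta=(8-7)*5^2 mod 97 = 25, hash=23+25 mod 97 = 48
Option C: s[2]='g'->'c', delta=(3-7)*5^2 mod 97 = 94, hash=23+94 mod 97 = 20 <-- target
Option D: s[1]='e'->'g', delta=(7-5)*5^3 mod 97 = 56, hash=23+56 mod 97 = 79
Option E: s[4]='g'->'i', delta=(9-7)*5^0 mod 97 = 2, hash=23+2 mod 97 = 25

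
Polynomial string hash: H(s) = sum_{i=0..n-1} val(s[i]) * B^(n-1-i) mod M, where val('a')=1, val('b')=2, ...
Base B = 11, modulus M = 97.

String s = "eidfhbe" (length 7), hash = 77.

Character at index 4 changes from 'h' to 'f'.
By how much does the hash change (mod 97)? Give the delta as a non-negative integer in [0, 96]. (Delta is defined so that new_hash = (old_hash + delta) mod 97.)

Answer: 49

Derivation:
Delta formula: (val(new) - val(old)) * B^(n-1-k) mod M
  val('f') - val('h') = 6 - 8 = -2
  B^(n-1-k) = 11^2 mod 97 = 24
  Delta = -2 * 24 mod 97 = 49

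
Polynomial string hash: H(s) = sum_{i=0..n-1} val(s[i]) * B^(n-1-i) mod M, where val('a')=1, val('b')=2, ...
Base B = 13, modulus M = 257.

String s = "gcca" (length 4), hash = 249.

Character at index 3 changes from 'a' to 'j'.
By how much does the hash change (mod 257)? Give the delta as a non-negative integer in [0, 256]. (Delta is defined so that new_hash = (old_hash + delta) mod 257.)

Delta formula: (val(new) - val(old)) * B^(n-1-k) mod M
  val('j') - val('a') = 10 - 1 = 9
  B^(n-1-k) = 13^0 mod 257 = 1
  Delta = 9 * 1 mod 257 = 9

Answer: 9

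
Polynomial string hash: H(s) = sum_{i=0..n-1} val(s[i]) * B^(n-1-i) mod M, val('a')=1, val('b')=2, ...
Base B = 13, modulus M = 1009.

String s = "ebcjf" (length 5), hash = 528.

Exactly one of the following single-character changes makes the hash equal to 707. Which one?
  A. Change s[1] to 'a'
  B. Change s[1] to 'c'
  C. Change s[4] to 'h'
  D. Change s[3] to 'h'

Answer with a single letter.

Option A: s[1]='b'->'a', delta=(1-2)*13^3 mod 1009 = 830, hash=528+830 mod 1009 = 349
Option B: s[1]='b'->'c', delta=(3-2)*13^3 mod 1009 = 179, hash=528+179 mod 1009 = 707 <-- target
Option C: s[4]='f'->'h', delta=(8-6)*13^0 mod 1009 = 2, hash=528+2 mod 1009 = 530
Option D: s[3]='j'->'h', delta=(8-10)*13^1 mod 1009 = 983, hash=528+983 mod 1009 = 502

Answer: B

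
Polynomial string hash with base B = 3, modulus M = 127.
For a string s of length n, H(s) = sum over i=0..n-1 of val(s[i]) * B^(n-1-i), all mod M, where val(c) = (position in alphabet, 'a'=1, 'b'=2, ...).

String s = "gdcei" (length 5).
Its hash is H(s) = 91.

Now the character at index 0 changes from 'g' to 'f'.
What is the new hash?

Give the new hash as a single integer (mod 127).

Answer: 10

Derivation:
val('g') = 7, val('f') = 6
Position k = 0, exponent = n-1-k = 4
B^4 mod M = 3^4 mod 127 = 81
Delta = (6 - 7) * 81 mod 127 = 46
New hash = (91 + 46) mod 127 = 10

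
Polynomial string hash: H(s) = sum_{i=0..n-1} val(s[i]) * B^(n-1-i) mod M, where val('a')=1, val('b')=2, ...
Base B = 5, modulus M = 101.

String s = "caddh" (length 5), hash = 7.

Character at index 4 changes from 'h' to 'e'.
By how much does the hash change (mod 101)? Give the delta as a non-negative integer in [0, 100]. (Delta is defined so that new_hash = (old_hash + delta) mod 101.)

Delta formula: (val(new) - val(old)) * B^(n-1-k) mod M
  val('e') - val('h') = 5 - 8 = -3
  B^(n-1-k) = 5^0 mod 101 = 1
  Delta = -3 * 1 mod 101 = 98

Answer: 98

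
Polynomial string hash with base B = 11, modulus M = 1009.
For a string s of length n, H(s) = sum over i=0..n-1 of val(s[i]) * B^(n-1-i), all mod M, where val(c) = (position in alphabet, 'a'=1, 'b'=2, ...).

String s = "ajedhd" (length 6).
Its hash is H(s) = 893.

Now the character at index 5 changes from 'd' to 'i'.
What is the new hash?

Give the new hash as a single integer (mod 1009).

val('d') = 4, val('i') = 9
Position k = 5, exponent = n-1-k = 0
B^0 mod M = 11^0 mod 1009 = 1
Delta = (9 - 4) * 1 mod 1009 = 5
New hash = (893 + 5) mod 1009 = 898

Answer: 898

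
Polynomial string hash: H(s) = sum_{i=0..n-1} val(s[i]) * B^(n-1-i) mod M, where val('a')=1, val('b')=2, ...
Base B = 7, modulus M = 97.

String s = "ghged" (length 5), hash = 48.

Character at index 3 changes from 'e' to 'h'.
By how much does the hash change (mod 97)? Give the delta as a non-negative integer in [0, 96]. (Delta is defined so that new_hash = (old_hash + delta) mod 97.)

Answer: 21

Derivation:
Delta formula: (val(new) - val(old)) * B^(n-1-k) mod M
  val('h') - val('e') = 8 - 5 = 3
  B^(n-1-k) = 7^1 mod 97 = 7
  Delta = 3 * 7 mod 97 = 21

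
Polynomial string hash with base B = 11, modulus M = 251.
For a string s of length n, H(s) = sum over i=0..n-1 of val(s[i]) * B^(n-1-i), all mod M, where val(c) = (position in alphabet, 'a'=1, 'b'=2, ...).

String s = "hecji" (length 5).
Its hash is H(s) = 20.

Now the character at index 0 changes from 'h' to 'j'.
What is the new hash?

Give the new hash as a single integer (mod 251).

Answer: 186

Derivation:
val('h') = 8, val('j') = 10
Position k = 0, exponent = n-1-k = 4
B^4 mod M = 11^4 mod 251 = 83
Delta = (10 - 8) * 83 mod 251 = 166
New hash = (20 + 166) mod 251 = 186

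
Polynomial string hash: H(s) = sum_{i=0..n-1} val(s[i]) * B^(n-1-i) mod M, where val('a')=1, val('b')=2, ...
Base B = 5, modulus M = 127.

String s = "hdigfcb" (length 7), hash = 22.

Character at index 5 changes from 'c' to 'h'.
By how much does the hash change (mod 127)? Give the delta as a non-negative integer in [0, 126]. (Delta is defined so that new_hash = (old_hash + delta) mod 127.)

Answer: 25

Derivation:
Delta formula: (val(new) - val(old)) * B^(n-1-k) mod M
  val('h') - val('c') = 8 - 3 = 5
  B^(n-1-k) = 5^1 mod 127 = 5
  Delta = 5 * 5 mod 127 = 25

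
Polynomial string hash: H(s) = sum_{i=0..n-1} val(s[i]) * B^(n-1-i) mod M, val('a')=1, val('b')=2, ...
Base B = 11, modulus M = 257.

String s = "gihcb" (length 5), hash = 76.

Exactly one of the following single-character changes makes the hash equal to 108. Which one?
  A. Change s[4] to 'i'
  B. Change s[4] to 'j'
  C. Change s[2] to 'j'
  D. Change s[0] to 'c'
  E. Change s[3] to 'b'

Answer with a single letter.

Option A: s[4]='b'->'i', delta=(9-2)*11^0 mod 257 = 7, hash=76+7 mod 257 = 83
Option B: s[4]='b'->'j', delta=(10-2)*11^0 mod 257 = 8, hash=76+8 mod 257 = 84
Option C: s[2]='h'->'j', delta=(10-8)*11^2 mod 257 = 242, hash=76+242 mod 257 = 61
Option D: s[0]='g'->'c', delta=(3-7)*11^4 mod 257 = 32, hash=76+32 mod 257 = 108 <-- target
Option E: s[3]='c'->'b', delta=(2-3)*11^1 mod 257 = 246, hash=76+246 mod 257 = 65

Answer: D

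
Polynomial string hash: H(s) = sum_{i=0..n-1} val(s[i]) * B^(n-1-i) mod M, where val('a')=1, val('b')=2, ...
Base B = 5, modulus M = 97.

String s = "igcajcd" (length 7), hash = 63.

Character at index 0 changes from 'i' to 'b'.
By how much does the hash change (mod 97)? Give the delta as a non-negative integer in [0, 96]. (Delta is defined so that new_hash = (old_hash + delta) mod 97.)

Answer: 41

Derivation:
Delta formula: (val(new) - val(old)) * B^(n-1-k) mod M
  val('b') - val('i') = 2 - 9 = -7
  B^(n-1-k) = 5^6 mod 97 = 8
  Delta = -7 * 8 mod 97 = 41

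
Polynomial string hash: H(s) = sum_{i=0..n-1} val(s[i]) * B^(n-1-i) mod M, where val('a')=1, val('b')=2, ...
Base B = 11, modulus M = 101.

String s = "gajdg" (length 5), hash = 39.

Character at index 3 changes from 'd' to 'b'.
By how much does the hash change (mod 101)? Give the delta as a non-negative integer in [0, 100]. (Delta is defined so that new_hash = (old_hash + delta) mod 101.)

Delta formula: (val(new) - val(old)) * B^(n-1-k) mod M
  val('b') - val('d') = 2 - 4 = -2
  B^(n-1-k) = 11^1 mod 101 = 11
  Delta = -2 * 11 mod 101 = 79

Answer: 79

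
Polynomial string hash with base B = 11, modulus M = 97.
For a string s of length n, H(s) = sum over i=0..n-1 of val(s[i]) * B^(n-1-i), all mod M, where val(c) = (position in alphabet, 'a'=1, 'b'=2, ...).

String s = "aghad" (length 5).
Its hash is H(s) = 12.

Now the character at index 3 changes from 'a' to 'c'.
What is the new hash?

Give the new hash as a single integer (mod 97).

val('a') = 1, val('c') = 3
Position k = 3, exponent = n-1-k = 1
B^1 mod M = 11^1 mod 97 = 11
Delta = (3 - 1) * 11 mod 97 = 22
New hash = (12 + 22) mod 97 = 34

Answer: 34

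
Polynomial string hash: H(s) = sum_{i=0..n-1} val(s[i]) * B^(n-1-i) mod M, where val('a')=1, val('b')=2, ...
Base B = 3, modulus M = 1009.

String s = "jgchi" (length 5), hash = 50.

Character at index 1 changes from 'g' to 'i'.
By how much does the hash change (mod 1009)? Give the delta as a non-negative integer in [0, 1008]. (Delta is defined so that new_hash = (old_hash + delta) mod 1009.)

Delta formula: (val(new) - val(old)) * B^(n-1-k) mod M
  val('i') - val('g') = 9 - 7 = 2
  B^(n-1-k) = 3^3 mod 1009 = 27
  Delta = 2 * 27 mod 1009 = 54

Answer: 54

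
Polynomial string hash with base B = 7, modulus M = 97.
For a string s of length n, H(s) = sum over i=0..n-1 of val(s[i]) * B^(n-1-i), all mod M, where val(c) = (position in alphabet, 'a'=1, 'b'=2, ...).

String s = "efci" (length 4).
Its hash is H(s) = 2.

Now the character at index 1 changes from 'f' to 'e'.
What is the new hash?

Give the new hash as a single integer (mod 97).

val('f') = 6, val('e') = 5
Position k = 1, exponent = n-1-k = 2
B^2 mod M = 7^2 mod 97 = 49
Delta = (5 - 6) * 49 mod 97 = 48
New hash = (2 + 48) mod 97 = 50

Answer: 50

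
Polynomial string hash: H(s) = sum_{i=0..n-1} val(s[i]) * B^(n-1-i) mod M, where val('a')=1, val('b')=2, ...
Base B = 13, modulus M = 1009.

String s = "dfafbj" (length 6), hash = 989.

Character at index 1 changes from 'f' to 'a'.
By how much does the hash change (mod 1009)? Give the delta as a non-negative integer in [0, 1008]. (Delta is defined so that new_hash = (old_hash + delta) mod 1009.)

Answer: 473

Derivation:
Delta formula: (val(new) - val(old)) * B^(n-1-k) mod M
  val('a') - val('f') = 1 - 6 = -5
  B^(n-1-k) = 13^4 mod 1009 = 309
  Delta = -5 * 309 mod 1009 = 473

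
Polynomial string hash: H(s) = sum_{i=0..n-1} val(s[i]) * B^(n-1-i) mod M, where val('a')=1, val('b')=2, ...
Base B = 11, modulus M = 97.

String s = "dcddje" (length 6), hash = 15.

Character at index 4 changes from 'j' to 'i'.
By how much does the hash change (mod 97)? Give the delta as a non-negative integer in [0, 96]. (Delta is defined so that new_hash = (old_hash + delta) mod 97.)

Answer: 86

Derivation:
Delta formula: (val(new) - val(old)) * B^(n-1-k) mod M
  val('i') - val('j') = 9 - 10 = -1
  B^(n-1-k) = 11^1 mod 97 = 11
  Delta = -1 * 11 mod 97 = 86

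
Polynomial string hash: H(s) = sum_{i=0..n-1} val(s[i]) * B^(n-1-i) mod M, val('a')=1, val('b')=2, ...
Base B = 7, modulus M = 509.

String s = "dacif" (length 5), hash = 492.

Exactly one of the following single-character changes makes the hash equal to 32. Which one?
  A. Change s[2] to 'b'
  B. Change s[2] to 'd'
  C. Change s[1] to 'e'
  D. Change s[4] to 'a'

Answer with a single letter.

Answer: B

Derivation:
Option A: s[2]='c'->'b', delta=(2-3)*7^2 mod 509 = 460, hash=492+460 mod 509 = 443
Option B: s[2]='c'->'d', delta=(4-3)*7^2 mod 509 = 49, hash=492+49 mod 509 = 32 <-- target
Option C: s[1]='a'->'e', delta=(5-1)*7^3 mod 509 = 354, hash=492+354 mod 509 = 337
Option D: s[4]='f'->'a', delta=(1-6)*7^0 mod 509 = 504, hash=492+504 mod 509 = 487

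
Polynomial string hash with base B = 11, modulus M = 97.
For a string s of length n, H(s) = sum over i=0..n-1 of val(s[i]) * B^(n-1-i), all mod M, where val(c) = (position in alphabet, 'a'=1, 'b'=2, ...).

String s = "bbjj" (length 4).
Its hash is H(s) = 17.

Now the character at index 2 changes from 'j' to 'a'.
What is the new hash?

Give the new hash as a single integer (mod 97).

val('j') = 10, val('a') = 1
Position k = 2, exponent = n-1-k = 1
B^1 mod M = 11^1 mod 97 = 11
Delta = (1 - 10) * 11 mod 97 = 95
New hash = (17 + 95) mod 97 = 15

Answer: 15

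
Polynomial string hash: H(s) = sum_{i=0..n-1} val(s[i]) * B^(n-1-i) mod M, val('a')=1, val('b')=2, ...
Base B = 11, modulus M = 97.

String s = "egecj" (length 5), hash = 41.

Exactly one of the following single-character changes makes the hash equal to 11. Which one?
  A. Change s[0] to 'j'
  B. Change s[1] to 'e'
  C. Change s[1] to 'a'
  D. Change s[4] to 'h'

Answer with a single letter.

Answer: A

Derivation:
Option A: s[0]='e'->'j', delta=(10-5)*11^4 mod 97 = 67, hash=41+67 mod 97 = 11 <-- target
Option B: s[1]='g'->'e', delta=(5-7)*11^3 mod 97 = 54, hash=41+54 mod 97 = 95
Option C: s[1]='g'->'a', delta=(1-7)*11^3 mod 97 = 65, hash=41+65 mod 97 = 9
Option D: s[4]='j'->'h', delta=(8-10)*11^0 mod 97 = 95, hash=41+95 mod 97 = 39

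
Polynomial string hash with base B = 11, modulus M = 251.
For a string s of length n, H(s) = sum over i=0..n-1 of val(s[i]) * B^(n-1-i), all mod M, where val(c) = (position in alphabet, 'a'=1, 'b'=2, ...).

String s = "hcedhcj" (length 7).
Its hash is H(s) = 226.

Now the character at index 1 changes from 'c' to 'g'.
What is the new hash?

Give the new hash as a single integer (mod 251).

Answer: 113

Derivation:
val('c') = 3, val('g') = 7
Position k = 1, exponent = n-1-k = 5
B^5 mod M = 11^5 mod 251 = 160
Delta = (7 - 3) * 160 mod 251 = 138
New hash = (226 + 138) mod 251 = 113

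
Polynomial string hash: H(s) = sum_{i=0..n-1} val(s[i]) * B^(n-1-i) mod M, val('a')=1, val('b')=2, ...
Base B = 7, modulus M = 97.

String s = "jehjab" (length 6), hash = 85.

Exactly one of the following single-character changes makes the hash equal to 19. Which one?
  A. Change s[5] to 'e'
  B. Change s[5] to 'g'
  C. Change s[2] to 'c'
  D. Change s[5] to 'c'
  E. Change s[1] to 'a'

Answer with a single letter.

Option A: s[5]='b'->'e', delta=(5-2)*7^0 mod 97 = 3, hash=85+3 mod 97 = 88
Option B: s[5]='b'->'g', delta=(7-2)*7^0 mod 97 = 5, hash=85+5 mod 97 = 90
Option C: s[2]='h'->'c', delta=(3-8)*7^3 mod 97 = 31, hash=85+31 mod 97 = 19 <-- target
Option D: s[5]='b'->'c', delta=(3-2)*7^0 mod 97 = 1, hash=85+1 mod 97 = 86
Option E: s[1]='e'->'a', delta=(1-5)*7^4 mod 97 = 96, hash=85+96 mod 97 = 84

Answer: C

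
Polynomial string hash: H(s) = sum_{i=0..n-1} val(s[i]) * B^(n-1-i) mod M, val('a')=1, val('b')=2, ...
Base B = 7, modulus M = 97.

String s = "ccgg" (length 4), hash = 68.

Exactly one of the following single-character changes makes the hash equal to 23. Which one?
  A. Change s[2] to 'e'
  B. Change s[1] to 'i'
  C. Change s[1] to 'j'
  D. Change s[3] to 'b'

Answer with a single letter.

Option A: s[2]='g'->'e', delta=(5-7)*7^1 mod 97 = 83, hash=68+83 mod 97 = 54
Option B: s[1]='c'->'i', delta=(9-3)*7^2 mod 97 = 3, hash=68+3 mod 97 = 71
Option C: s[1]='c'->'j', delta=(10-3)*7^2 mod 97 = 52, hash=68+52 mod 97 = 23 <-- target
Option D: s[3]='g'->'b', delta=(2-7)*7^0 mod 97 = 92, hash=68+92 mod 97 = 63

Answer: C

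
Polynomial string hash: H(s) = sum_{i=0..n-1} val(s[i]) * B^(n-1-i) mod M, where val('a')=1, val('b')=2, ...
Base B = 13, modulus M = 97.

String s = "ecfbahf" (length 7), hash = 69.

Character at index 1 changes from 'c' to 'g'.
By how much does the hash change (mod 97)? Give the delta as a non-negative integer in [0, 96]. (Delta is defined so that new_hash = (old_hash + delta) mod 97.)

Delta formula: (val(new) - val(old)) * B^(n-1-k) mod M
  val('g') - val('c') = 7 - 3 = 4
  B^(n-1-k) = 13^5 mod 97 = 74
  Delta = 4 * 74 mod 97 = 5

Answer: 5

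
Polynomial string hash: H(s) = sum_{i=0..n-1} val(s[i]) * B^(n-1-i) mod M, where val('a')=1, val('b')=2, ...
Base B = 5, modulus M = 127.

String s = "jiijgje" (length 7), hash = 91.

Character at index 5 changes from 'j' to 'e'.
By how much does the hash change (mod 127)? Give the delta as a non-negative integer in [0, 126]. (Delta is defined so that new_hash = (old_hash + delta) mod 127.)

Answer: 102

Derivation:
Delta formula: (val(new) - val(old)) * B^(n-1-k) mod M
  val('e') - val('j') = 5 - 10 = -5
  B^(n-1-k) = 5^1 mod 127 = 5
  Delta = -5 * 5 mod 127 = 102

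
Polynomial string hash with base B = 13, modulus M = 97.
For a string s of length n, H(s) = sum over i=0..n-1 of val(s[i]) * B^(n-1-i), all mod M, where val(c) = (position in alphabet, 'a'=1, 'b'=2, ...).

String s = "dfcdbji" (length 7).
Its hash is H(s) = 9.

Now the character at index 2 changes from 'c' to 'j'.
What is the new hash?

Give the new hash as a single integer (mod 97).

val('c') = 3, val('j') = 10
Position k = 2, exponent = n-1-k = 4
B^4 mod M = 13^4 mod 97 = 43
Delta = (10 - 3) * 43 mod 97 = 10
New hash = (9 + 10) mod 97 = 19

Answer: 19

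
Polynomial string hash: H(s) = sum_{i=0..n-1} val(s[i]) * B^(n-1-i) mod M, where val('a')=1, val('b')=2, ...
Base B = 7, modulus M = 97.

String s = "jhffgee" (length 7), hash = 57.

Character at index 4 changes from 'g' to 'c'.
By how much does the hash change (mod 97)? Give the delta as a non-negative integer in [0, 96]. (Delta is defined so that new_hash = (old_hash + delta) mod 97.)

Delta formula: (val(new) - val(old)) * B^(n-1-k) mod M
  val('c') - val('g') = 3 - 7 = -4
  B^(n-1-k) = 7^2 mod 97 = 49
  Delta = -4 * 49 mod 97 = 95

Answer: 95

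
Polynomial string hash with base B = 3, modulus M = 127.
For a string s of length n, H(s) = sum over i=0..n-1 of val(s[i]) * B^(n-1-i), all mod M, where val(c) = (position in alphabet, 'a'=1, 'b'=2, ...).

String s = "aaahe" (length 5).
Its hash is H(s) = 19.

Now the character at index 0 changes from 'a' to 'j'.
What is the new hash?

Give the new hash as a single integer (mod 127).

val('a') = 1, val('j') = 10
Position k = 0, exponent = n-1-k = 4
B^4 mod M = 3^4 mod 127 = 81
Delta = (10 - 1) * 81 mod 127 = 94
New hash = (19 + 94) mod 127 = 113

Answer: 113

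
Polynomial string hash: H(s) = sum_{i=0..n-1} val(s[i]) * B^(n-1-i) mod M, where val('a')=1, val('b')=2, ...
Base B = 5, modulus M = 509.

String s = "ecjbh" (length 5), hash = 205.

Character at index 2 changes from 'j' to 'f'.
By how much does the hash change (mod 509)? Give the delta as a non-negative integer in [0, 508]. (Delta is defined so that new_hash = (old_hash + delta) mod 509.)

Answer: 409

Derivation:
Delta formula: (val(new) - val(old)) * B^(n-1-k) mod M
  val('f') - val('j') = 6 - 10 = -4
  B^(n-1-k) = 5^2 mod 509 = 25
  Delta = -4 * 25 mod 509 = 409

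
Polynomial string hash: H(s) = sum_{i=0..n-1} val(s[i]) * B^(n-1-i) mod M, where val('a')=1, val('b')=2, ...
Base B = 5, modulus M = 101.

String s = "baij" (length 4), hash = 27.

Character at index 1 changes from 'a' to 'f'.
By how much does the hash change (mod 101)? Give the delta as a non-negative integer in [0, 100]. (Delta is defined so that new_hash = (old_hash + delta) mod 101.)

Answer: 24

Derivation:
Delta formula: (val(new) - val(old)) * B^(n-1-k) mod M
  val('f') - val('a') = 6 - 1 = 5
  B^(n-1-k) = 5^2 mod 101 = 25
  Delta = 5 * 25 mod 101 = 24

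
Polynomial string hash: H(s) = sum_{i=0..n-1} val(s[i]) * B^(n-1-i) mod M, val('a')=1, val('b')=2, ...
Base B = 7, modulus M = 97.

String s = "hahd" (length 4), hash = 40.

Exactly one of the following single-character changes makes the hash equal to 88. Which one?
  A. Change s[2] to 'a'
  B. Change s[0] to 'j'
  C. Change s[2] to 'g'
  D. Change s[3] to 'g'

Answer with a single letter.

Option A: s[2]='h'->'a', delta=(1-8)*7^1 mod 97 = 48, hash=40+48 mod 97 = 88 <-- target
Option B: s[0]='h'->'j', delta=(10-8)*7^3 mod 97 = 7, hash=40+7 mod 97 = 47
Option C: s[2]='h'->'g', delta=(7-8)*7^1 mod 97 = 90, hash=40+90 mod 97 = 33
Option D: s[3]='d'->'g', delta=(7-4)*7^0 mod 97 = 3, hash=40+3 mod 97 = 43

Answer: A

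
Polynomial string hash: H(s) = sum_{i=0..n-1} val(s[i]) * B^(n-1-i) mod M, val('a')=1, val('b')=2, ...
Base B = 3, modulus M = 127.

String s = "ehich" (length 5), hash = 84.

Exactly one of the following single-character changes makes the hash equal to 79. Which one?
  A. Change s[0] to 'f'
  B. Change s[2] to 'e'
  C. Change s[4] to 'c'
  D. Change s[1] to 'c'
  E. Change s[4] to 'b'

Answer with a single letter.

Answer: C

Derivation:
Option A: s[0]='e'->'f', delta=(6-5)*3^4 mod 127 = 81, hash=84+81 mod 127 = 38
Option B: s[2]='i'->'e', delta=(5-9)*3^2 mod 127 = 91, hash=84+91 mod 127 = 48
Option C: s[4]='h'->'c', delta=(3-8)*3^0 mod 127 = 122, hash=84+122 mod 127 = 79 <-- target
Option D: s[1]='h'->'c', delta=(3-8)*3^3 mod 127 = 119, hash=84+119 mod 127 = 76
Option E: s[4]='h'->'b', delta=(2-8)*3^0 mod 127 = 121, hash=84+121 mod 127 = 78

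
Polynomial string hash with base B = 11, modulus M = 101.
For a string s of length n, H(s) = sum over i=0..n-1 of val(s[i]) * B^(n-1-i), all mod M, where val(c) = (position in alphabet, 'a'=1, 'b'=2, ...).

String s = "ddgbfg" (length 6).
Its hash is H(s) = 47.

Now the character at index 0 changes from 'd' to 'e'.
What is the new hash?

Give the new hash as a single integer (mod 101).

Answer: 3

Derivation:
val('d') = 4, val('e') = 5
Position k = 0, exponent = n-1-k = 5
B^5 mod M = 11^5 mod 101 = 57
Delta = (5 - 4) * 57 mod 101 = 57
New hash = (47 + 57) mod 101 = 3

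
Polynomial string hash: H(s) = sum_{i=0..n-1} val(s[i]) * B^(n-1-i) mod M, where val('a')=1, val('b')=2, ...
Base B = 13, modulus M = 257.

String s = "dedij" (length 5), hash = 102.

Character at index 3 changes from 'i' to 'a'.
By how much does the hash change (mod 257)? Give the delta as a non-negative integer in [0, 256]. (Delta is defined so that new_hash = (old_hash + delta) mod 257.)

Delta formula: (val(new) - val(old)) * B^(n-1-k) mod M
  val('a') - val('i') = 1 - 9 = -8
  B^(n-1-k) = 13^1 mod 257 = 13
  Delta = -8 * 13 mod 257 = 153

Answer: 153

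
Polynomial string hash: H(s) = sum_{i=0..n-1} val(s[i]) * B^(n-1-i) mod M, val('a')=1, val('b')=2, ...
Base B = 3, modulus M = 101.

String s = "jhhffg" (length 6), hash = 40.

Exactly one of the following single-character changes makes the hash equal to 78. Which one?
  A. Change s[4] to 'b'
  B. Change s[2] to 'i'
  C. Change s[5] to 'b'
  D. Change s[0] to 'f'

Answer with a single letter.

Option A: s[4]='f'->'b', delta=(2-6)*3^1 mod 101 = 89, hash=40+89 mod 101 = 28
Option B: s[2]='h'->'i', delta=(9-8)*3^3 mod 101 = 27, hash=40+27 mod 101 = 67
Option C: s[5]='g'->'b', delta=(2-7)*3^0 mod 101 = 96, hash=40+96 mod 101 = 35
Option D: s[0]='j'->'f', delta=(6-10)*3^5 mod 101 = 38, hash=40+38 mod 101 = 78 <-- target

Answer: D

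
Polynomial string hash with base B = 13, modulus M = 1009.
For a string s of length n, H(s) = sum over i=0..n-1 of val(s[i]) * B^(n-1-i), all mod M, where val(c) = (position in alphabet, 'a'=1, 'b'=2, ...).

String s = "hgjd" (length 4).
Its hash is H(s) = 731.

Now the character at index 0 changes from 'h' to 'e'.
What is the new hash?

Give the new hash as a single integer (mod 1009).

val('h') = 8, val('e') = 5
Position k = 0, exponent = n-1-k = 3
B^3 mod M = 13^3 mod 1009 = 179
Delta = (5 - 8) * 179 mod 1009 = 472
New hash = (731 + 472) mod 1009 = 194

Answer: 194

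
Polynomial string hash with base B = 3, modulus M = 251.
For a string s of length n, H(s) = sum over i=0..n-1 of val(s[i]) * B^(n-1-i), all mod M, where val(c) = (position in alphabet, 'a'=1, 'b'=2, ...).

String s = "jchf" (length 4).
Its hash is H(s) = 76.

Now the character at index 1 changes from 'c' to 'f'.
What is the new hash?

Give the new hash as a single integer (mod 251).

Answer: 103

Derivation:
val('c') = 3, val('f') = 6
Position k = 1, exponent = n-1-k = 2
B^2 mod M = 3^2 mod 251 = 9
Delta = (6 - 3) * 9 mod 251 = 27
New hash = (76 + 27) mod 251 = 103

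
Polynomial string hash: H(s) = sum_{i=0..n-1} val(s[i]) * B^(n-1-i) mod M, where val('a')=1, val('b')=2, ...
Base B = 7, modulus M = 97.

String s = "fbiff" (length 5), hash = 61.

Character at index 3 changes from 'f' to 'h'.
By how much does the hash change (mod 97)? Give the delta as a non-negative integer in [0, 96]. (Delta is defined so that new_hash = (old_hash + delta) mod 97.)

Delta formula: (val(new) - val(old)) * B^(n-1-k) mod M
  val('h') - val('f') = 8 - 6 = 2
  B^(n-1-k) = 7^1 mod 97 = 7
  Delta = 2 * 7 mod 97 = 14

Answer: 14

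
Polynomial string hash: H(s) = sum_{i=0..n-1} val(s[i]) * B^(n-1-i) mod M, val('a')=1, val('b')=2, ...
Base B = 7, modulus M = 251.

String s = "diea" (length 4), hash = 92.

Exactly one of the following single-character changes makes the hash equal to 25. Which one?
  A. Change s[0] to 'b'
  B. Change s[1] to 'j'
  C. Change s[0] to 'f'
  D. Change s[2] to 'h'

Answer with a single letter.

Answer: C

Derivation:
Option A: s[0]='d'->'b', delta=(2-4)*7^3 mod 251 = 67, hash=92+67 mod 251 = 159
Option B: s[1]='i'->'j', delta=(10-9)*7^2 mod 251 = 49, hash=92+49 mod 251 = 141
Option C: s[0]='d'->'f', delta=(6-4)*7^3 mod 251 = 184, hash=92+184 mod 251 = 25 <-- target
Option D: s[2]='e'->'h', delta=(8-5)*7^1 mod 251 = 21, hash=92+21 mod 251 = 113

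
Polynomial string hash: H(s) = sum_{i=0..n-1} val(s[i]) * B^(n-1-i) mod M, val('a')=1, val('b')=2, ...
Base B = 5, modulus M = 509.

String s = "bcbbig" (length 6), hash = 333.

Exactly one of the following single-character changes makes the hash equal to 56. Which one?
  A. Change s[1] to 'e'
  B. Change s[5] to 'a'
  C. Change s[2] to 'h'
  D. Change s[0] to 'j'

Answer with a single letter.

Option A: s[1]='c'->'e', delta=(5-3)*5^4 mod 509 = 232, hash=333+232 mod 509 = 56 <-- target
Option B: s[5]='g'->'a', delta=(1-7)*5^0 mod 509 = 503, hash=333+503 mod 509 = 327
Option C: s[2]='b'->'h', delta=(8-2)*5^3 mod 509 = 241, hash=333+241 mod 509 = 65
Option D: s[0]='b'->'j', delta=(10-2)*5^5 mod 509 = 59, hash=333+59 mod 509 = 392

Answer: A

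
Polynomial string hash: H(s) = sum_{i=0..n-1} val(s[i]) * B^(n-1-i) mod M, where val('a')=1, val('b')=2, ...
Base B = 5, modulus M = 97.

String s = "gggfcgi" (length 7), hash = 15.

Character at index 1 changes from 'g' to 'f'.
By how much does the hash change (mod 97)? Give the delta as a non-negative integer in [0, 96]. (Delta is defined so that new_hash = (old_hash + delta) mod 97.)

Delta formula: (val(new) - val(old)) * B^(n-1-k) mod M
  val('f') - val('g') = 6 - 7 = -1
  B^(n-1-k) = 5^5 mod 97 = 21
  Delta = -1 * 21 mod 97 = 76

Answer: 76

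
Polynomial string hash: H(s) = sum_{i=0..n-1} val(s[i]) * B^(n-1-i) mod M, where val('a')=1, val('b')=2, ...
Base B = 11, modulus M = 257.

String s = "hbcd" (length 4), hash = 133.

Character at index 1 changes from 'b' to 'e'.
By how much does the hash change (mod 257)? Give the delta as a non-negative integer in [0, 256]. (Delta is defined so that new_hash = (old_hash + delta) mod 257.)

Delta formula: (val(new) - val(old)) * B^(n-1-k) mod M
  val('e') - val('b') = 5 - 2 = 3
  B^(n-1-k) = 11^2 mod 257 = 121
  Delta = 3 * 121 mod 257 = 106

Answer: 106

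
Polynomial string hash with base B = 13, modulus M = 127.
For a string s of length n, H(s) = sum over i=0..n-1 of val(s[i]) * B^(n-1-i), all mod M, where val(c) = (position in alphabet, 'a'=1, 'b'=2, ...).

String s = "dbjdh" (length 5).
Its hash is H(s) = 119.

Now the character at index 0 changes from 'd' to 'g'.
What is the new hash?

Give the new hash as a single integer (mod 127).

val('d') = 4, val('g') = 7
Position k = 0, exponent = n-1-k = 4
B^4 mod M = 13^4 mod 127 = 113
Delta = (7 - 4) * 113 mod 127 = 85
New hash = (119 + 85) mod 127 = 77

Answer: 77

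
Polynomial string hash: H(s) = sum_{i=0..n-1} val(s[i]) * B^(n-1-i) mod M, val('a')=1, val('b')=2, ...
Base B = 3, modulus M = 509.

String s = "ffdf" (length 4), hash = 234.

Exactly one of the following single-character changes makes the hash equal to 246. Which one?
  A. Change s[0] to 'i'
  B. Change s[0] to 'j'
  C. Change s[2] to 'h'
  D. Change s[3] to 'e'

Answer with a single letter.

Option A: s[0]='f'->'i', delta=(9-6)*3^3 mod 509 = 81, hash=234+81 mod 509 = 315
Option B: s[0]='f'->'j', delta=(10-6)*3^3 mod 509 = 108, hash=234+108 mod 509 = 342
Option C: s[2]='d'->'h', delta=(8-4)*3^1 mod 509 = 12, hash=234+12 mod 509 = 246 <-- target
Option D: s[3]='f'->'e', delta=(5-6)*3^0 mod 509 = 508, hash=234+508 mod 509 = 233

Answer: C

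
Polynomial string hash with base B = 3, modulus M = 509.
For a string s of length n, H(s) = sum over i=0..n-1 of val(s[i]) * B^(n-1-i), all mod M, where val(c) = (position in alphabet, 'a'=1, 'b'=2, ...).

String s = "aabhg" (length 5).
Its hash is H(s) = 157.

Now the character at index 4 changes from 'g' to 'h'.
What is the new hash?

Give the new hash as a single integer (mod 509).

val('g') = 7, val('h') = 8
Position k = 4, exponent = n-1-k = 0
B^0 mod M = 3^0 mod 509 = 1
Delta = (8 - 7) * 1 mod 509 = 1
New hash = (157 + 1) mod 509 = 158

Answer: 158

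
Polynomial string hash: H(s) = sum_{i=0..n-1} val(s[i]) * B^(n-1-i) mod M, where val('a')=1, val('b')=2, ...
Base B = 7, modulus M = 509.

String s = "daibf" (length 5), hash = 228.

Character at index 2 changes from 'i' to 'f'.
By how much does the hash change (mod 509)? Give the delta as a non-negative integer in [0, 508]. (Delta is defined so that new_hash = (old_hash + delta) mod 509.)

Delta formula: (val(new) - val(old)) * B^(n-1-k) mod M
  val('f') - val('i') = 6 - 9 = -3
  B^(n-1-k) = 7^2 mod 509 = 49
  Delta = -3 * 49 mod 509 = 362

Answer: 362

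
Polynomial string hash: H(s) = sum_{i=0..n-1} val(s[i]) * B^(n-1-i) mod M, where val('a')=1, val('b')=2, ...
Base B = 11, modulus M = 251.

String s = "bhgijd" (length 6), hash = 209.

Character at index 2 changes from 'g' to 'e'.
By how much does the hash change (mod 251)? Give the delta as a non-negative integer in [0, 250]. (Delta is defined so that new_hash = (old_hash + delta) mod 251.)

Delta formula: (val(new) - val(old)) * B^(n-1-k) mod M
  val('e') - val('g') = 5 - 7 = -2
  B^(n-1-k) = 11^3 mod 251 = 76
  Delta = -2 * 76 mod 251 = 99

Answer: 99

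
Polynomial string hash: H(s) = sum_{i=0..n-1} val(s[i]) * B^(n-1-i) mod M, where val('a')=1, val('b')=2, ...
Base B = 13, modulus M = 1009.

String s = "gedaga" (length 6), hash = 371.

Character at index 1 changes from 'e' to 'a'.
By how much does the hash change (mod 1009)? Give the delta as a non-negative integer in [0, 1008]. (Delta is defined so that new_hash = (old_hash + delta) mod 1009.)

Answer: 782

Derivation:
Delta formula: (val(new) - val(old)) * B^(n-1-k) mod M
  val('a') - val('e') = 1 - 5 = -4
  B^(n-1-k) = 13^4 mod 1009 = 309
  Delta = -4 * 309 mod 1009 = 782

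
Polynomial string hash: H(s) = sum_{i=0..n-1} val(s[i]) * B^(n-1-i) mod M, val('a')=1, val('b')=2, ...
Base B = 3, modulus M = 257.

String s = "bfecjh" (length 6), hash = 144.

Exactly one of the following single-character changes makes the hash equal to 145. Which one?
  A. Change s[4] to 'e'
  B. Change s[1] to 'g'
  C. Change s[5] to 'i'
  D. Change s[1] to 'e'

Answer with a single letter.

Option A: s[4]='j'->'e', delta=(5-10)*3^1 mod 257 = 242, hash=144+242 mod 257 = 129
Option B: s[1]='f'->'g', delta=(7-6)*3^4 mod 257 = 81, hash=144+81 mod 257 = 225
Option C: s[5]='h'->'i', delta=(9-8)*3^0 mod 257 = 1, hash=144+1 mod 257 = 145 <-- target
Option D: s[1]='f'->'e', delta=(5-6)*3^4 mod 257 = 176, hash=144+176 mod 257 = 63

Answer: C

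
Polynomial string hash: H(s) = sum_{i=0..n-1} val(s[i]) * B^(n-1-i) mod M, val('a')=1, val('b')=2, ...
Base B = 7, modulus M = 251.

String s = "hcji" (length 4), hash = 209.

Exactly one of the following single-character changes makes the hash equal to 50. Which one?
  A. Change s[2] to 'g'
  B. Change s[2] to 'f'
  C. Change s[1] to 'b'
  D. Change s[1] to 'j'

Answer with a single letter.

Answer: D

Derivation:
Option A: s[2]='j'->'g', delta=(7-10)*7^1 mod 251 = 230, hash=209+230 mod 251 = 188
Option B: s[2]='j'->'f', delta=(6-10)*7^1 mod 251 = 223, hash=209+223 mod 251 = 181
Option C: s[1]='c'->'b', delta=(2-3)*7^2 mod 251 = 202, hash=209+202 mod 251 = 160
Option D: s[1]='c'->'j', delta=(10-3)*7^2 mod 251 = 92, hash=209+92 mod 251 = 50 <-- target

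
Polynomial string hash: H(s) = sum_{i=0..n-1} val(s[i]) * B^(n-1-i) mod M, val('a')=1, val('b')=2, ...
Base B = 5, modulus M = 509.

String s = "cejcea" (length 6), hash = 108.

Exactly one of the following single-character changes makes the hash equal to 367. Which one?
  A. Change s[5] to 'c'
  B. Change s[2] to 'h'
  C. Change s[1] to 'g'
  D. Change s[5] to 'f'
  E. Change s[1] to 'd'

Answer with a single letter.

Answer: B

Derivation:
Option A: s[5]='a'->'c', delta=(3-1)*5^0 mod 509 = 2, hash=108+2 mod 509 = 110
Option B: s[2]='j'->'h', delta=(8-10)*5^3 mod 509 = 259, hash=108+259 mod 509 = 367 <-- target
Option C: s[1]='e'->'g', delta=(7-5)*5^4 mod 509 = 232, hash=108+232 mod 509 = 340
Option D: s[5]='a'->'f', delta=(6-1)*5^0 mod 509 = 5, hash=108+5 mod 509 = 113
Option E: s[1]='e'->'d', delta=(4-5)*5^4 mod 509 = 393, hash=108+393 mod 509 = 501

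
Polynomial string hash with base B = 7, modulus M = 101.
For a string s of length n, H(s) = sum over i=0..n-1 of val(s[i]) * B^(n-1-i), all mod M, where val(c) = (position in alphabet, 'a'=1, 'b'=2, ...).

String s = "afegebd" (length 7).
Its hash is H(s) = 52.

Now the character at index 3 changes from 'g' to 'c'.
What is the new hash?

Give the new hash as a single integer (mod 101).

Answer: 94

Derivation:
val('g') = 7, val('c') = 3
Position k = 3, exponent = n-1-k = 3
B^3 mod M = 7^3 mod 101 = 40
Delta = (3 - 7) * 40 mod 101 = 42
New hash = (52 + 42) mod 101 = 94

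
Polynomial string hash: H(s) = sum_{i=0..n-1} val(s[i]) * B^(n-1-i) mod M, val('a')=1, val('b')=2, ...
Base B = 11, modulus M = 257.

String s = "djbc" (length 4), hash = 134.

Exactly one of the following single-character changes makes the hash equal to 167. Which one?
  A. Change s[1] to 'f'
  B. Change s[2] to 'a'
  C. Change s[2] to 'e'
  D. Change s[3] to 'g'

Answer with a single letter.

Answer: C

Derivation:
Option A: s[1]='j'->'f', delta=(6-10)*11^2 mod 257 = 30, hash=134+30 mod 257 = 164
Option B: s[2]='b'->'a', delta=(1-2)*11^1 mod 257 = 246, hash=134+246 mod 257 = 123
Option C: s[2]='b'->'e', delta=(5-2)*11^1 mod 257 = 33, hash=134+33 mod 257 = 167 <-- target
Option D: s[3]='c'->'g', delta=(7-3)*11^0 mod 257 = 4, hash=134+4 mod 257 = 138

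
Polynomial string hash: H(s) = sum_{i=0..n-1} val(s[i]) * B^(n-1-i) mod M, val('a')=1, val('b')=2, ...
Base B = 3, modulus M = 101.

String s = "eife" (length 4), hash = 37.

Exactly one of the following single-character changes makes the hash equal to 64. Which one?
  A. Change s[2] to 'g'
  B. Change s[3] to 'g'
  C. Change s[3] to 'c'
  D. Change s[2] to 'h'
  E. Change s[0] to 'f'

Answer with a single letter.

Answer: E

Derivation:
Option A: s[2]='f'->'g', delta=(7-6)*3^1 mod 101 = 3, hash=37+3 mod 101 = 40
Option B: s[3]='e'->'g', delta=(7-5)*3^0 mod 101 = 2, hash=37+2 mod 101 = 39
Option C: s[3]='e'->'c', delta=(3-5)*3^0 mod 101 = 99, hash=37+99 mod 101 = 35
Option D: s[2]='f'->'h', delta=(8-6)*3^1 mod 101 = 6, hash=37+6 mod 101 = 43
Option E: s[0]='e'->'f', delta=(6-5)*3^3 mod 101 = 27, hash=37+27 mod 101 = 64 <-- target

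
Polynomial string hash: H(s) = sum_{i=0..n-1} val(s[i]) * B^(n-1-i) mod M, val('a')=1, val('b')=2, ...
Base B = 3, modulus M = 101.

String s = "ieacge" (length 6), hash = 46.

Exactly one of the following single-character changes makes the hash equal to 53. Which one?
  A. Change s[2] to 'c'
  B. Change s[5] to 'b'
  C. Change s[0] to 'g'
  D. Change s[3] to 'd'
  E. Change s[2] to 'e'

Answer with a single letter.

Option A: s[2]='a'->'c', delta=(3-1)*3^3 mod 101 = 54, hash=46+54 mod 101 = 100
Option B: s[5]='e'->'b', delta=(2-5)*3^0 mod 101 = 98, hash=46+98 mod 101 = 43
Option C: s[0]='i'->'g', delta=(7-9)*3^5 mod 101 = 19, hash=46+19 mod 101 = 65
Option D: s[3]='c'->'d', delta=(4-3)*3^2 mod 101 = 9, hash=46+9 mod 101 = 55
Option E: s[2]='a'->'e', delta=(5-1)*3^3 mod 101 = 7, hash=46+7 mod 101 = 53 <-- target

Answer: E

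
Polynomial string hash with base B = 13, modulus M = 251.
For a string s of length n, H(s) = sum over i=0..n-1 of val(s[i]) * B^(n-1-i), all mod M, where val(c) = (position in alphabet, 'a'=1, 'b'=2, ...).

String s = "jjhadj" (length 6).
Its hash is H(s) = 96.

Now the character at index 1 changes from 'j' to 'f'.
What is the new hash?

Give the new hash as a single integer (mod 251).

Answer: 57

Derivation:
val('j') = 10, val('f') = 6
Position k = 1, exponent = n-1-k = 4
B^4 mod M = 13^4 mod 251 = 198
Delta = (6 - 10) * 198 mod 251 = 212
New hash = (96 + 212) mod 251 = 57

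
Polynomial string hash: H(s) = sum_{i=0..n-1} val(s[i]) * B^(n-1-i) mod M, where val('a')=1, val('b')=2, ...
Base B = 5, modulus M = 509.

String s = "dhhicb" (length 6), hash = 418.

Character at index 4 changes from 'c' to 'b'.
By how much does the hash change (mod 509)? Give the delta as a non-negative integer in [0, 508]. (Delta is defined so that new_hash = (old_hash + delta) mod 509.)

Answer: 504

Derivation:
Delta formula: (val(new) - val(old)) * B^(n-1-k) mod M
  val('b') - val('c') = 2 - 3 = -1
  B^(n-1-k) = 5^1 mod 509 = 5
  Delta = -1 * 5 mod 509 = 504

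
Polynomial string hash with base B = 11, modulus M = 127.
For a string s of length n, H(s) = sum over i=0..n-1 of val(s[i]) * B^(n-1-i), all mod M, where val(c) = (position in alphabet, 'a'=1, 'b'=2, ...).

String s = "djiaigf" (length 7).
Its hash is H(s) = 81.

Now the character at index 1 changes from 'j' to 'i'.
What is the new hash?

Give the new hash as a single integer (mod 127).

val('j') = 10, val('i') = 9
Position k = 1, exponent = n-1-k = 5
B^5 mod M = 11^5 mod 127 = 15
Delta = (9 - 10) * 15 mod 127 = 112
New hash = (81 + 112) mod 127 = 66

Answer: 66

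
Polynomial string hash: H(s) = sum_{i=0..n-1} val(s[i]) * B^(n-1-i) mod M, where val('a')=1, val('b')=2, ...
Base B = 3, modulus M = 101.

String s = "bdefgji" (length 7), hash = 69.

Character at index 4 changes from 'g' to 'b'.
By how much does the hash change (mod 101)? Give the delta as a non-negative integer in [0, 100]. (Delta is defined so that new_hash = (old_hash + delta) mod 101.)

Delta formula: (val(new) - val(old)) * B^(n-1-k) mod M
  val('b') - val('g') = 2 - 7 = -5
  B^(n-1-k) = 3^2 mod 101 = 9
  Delta = -5 * 9 mod 101 = 56

Answer: 56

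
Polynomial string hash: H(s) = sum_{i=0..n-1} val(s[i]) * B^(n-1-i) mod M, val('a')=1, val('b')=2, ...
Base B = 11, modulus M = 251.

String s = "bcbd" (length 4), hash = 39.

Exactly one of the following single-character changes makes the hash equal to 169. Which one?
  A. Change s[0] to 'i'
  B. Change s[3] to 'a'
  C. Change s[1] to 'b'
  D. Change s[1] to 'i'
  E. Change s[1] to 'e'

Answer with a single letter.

Option A: s[0]='b'->'i', delta=(9-2)*11^3 mod 251 = 30, hash=39+30 mod 251 = 69
Option B: s[3]='d'->'a', delta=(1-4)*11^0 mod 251 = 248, hash=39+248 mod 251 = 36
Option C: s[1]='c'->'b', delta=(2-3)*11^2 mod 251 = 130, hash=39+130 mod 251 = 169 <-- target
Option D: s[1]='c'->'i', delta=(9-3)*11^2 mod 251 = 224, hash=39+224 mod 251 = 12
Option E: s[1]='c'->'e', delta=(5-3)*11^2 mod 251 = 242, hash=39+242 mod 251 = 30

Answer: C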